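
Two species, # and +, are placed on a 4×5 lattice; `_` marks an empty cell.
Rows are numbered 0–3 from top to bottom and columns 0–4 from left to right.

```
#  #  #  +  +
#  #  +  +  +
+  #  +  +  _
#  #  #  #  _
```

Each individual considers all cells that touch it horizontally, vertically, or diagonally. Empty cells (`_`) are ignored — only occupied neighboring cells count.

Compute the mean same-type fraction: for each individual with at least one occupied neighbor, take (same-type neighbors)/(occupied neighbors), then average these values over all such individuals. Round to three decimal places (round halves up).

Row 0: (0,0)# 3/3 · (0,1)# 4/5 · (0,2)# 2/5 · (0,3)+ 4/5 · (0,4)+ 3/3
Row 1: (1,0)# 4/5 · (1,1)# 5/8 · (1,2)+ 4/8 · (1,3)+ 6/7 · (1,4)+ 4/4
Row 2: (2,0)+ 0/5 · (2,1)# 5/8 · (2,2)+ 3/8 · (2,3)+ 4/6
Row 3: (3,0)# 2/3 · (3,1)# 3/5 · (3,2)# 3/5 · (3,3)# 1/3
Sum over 18 individuals: 3/3 + 4/5 + 2/5 + 4/5 + 3/3 + 4/5 + 5/8 + 4/8 + 6/7 + 4/4 + 0/5 + 5/8 + 3/8 + 4/6 + 2/3 + 3/5 + 3/5 + 1/3 = 1957/168; mean = 1957/168 ÷ 18 = 1957/3024 = 0.647156… → 0.647.

0.647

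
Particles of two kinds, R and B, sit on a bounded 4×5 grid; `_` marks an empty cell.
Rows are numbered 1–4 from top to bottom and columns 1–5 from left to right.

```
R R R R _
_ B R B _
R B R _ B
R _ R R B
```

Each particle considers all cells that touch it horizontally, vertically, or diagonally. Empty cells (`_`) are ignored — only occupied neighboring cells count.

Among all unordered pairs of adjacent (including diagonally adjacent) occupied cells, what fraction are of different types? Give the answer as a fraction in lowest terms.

Scan each occupied cell's neighbors to the right and below (and the two forward diagonals) so each pair is counted once.
From row 1: 5 unlike of 11 pairs (running 5/11).
From row 2: 6 unlike of 9 pairs (running 11/20).
From row 3: 5 unlike of 9 pairs (running 16/29).
From row 4: 1 unlike of 2 pairs (running 17/31).
Total adjacent occupied pairs: 31; unlike-type pairs: 17.
17/31 is already in lowest terms.

17/31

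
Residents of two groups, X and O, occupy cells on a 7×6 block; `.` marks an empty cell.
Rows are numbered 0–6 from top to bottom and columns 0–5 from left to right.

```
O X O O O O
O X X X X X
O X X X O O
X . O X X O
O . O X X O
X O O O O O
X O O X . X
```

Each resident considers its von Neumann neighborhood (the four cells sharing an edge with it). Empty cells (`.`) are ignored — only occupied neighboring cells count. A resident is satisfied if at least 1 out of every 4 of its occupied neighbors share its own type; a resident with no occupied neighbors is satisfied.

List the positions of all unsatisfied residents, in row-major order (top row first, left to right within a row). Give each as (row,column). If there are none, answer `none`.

(0,0)O 1/2 satisfied
(0,1)X 1/3 satisfied
(0,2)O 1/3 satisfied
(0,3)O 2/3 satisfied
(0,4)O 2/3 satisfied
(0,5)O 1/2 satisfied
(1,0)O 2/3 satisfied
(1,1)X 3/4 satisfied
(1,2)X 3/4 satisfied
(1,3)X 3/4 satisfied
(1,4)X 2/4 satisfied
(1,5)X 1/3 satisfied
(2,0)O 1/3 satisfied
(2,1)X 2/3 satisfied
(2,2)X 3/4 satisfied
(2,3)X 3/4 satisfied
(2,4)O 1/4 satisfied
(2,5)O 2/3 satisfied
(3,0)X 0/2 not
(3,2)O 1/3 satisfied
(3,3)X 3/4 satisfied
(3,4)X 2/4 satisfied
(3,5)O 2/3 satisfied
(4,0)O 0/2 not
(4,2)O 2/3 satisfied
(4,3)X 2/4 satisfied
(4,4)X 2/4 satisfied
(4,5)O 2/3 satisfied
(5,0)X 1/3 satisfied
(5,1)O 2/3 satisfied
(5,2)O 4/4 satisfied
(5,3)O 2/4 satisfied
(5,4)O 2/3 satisfied
(5,5)O 2/3 satisfied
(6,0)X 1/2 satisfied
(6,1)O 2/3 satisfied
(6,2)O 2/3 satisfied
(6,3)X 0/2 not
(6,5)X 0/1 not

(3,0), (4,0), (6,3), (6,5)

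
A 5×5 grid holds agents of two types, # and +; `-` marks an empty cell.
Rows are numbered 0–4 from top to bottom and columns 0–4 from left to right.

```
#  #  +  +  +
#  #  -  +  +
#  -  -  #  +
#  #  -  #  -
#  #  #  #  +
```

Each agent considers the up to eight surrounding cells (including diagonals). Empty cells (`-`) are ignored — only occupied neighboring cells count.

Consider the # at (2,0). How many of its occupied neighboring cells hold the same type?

Occupied neighbors of (2,0): (1,0)=#, (1,1)=#, (3,0)=#, (3,1)=#.
Same type (#): 4 of 4.

4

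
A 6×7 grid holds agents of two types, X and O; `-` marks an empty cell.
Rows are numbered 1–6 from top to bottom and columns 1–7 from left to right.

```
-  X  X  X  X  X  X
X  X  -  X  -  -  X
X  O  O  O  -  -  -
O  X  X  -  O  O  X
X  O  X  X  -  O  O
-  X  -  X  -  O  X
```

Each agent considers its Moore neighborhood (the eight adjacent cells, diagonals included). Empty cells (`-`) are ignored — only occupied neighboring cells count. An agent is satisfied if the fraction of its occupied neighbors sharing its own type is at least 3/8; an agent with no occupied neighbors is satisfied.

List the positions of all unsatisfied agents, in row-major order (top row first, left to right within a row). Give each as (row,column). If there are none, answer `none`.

(3,2), (3,3), (4,7), (5,2), (6,7)

Row 1: (1,2)X 3/3 ✓ · (1,3)X 4/4 ✓ · (1,4)X 3/3 ✓ · (1,5)X 3/3 ✓ · (1,6)X 3/3 ✓ · (1,7)X 2/2 ✓
Row 2: (2,1)X 3/4 ✓ · (2,2)X 4/6 ✓ · (2,4)X 3/5 ✓ · (2,7)X 2/2 ✓
Row 3: (3,1)X 3/5 ✓ · (3,2)O 2/7 ✗ · (3,3)O 2/6 ✗ · (3,4)O 2/4 ✓
Row 4: (4,1)O 2/5 ✓ · (4,2)X 4/8 ✓ · (4,3)X 3/7 ✓ · (4,5)O 3/4 ✓ · (4,6)O 3/4 ✓ · (4,7)X 0/3 ✗
Row 5: (5,1)X 2/4 ✓ · (5,2)O 1/6 ✗ · (5,3)X 5/6 ✓ · (5,4)X 3/4 ✓ · (5,6)O 4/6 ✓ · (5,7)O 3/5 ✓
Row 6: (6,2)X 2/3 ✓ · (6,4)X 2/2 ✓ · (6,6)O 2/3 ✓ · (6,7)X 0/3 ✗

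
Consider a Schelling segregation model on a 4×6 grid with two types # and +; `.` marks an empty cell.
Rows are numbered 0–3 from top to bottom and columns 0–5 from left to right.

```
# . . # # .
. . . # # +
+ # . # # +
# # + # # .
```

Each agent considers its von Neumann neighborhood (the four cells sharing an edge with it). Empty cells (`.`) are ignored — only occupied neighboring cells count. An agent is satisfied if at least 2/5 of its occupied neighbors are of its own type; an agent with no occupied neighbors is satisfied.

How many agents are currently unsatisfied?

Row 0: (0,0)# 0/0 satisfied · (0,3)# 2/2 satisfied · (0,4)# 2/2 satisfied
Row 1: (1,3)# 3/3 satisfied · (1,4)# 3/4 satisfied · (1,5)+ 1/2 satisfied
Row 2: (2,0)+ 0/2 not · (2,1)# 1/2 satisfied · (2,3)# 3/3 satisfied · (2,4)# 3/4 satisfied · (2,5)+ 1/2 satisfied
Row 3: (3,0)# 1/2 satisfied · (3,1)# 2/3 satisfied · (3,2)+ 0/2 not · (3,3)# 2/3 satisfied · (3,4)# 2/2 satisfied
Unsatisfied: (2,0), (3,2) — 2 in total.

2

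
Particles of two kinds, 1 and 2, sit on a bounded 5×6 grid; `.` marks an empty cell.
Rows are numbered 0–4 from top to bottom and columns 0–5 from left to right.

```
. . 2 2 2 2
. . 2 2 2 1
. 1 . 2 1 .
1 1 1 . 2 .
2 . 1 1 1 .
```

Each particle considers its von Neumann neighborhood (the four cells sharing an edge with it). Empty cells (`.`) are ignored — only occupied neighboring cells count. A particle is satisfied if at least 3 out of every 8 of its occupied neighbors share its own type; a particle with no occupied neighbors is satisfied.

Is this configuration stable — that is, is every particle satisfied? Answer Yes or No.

Row 0: (0,2)2 2/2 ✓ · (0,3)2 3/3 ✓ · (0,4)2 3/3 ✓ · (0,5)2 1/2 ✓
Row 1: (1,2)2 2/2 ✓ · (1,3)2 4/4 ✓ · (1,4)2 2/4 ✓ · (1,5)1 0/2 ✗
Row 2: (2,1)1 1/1 ✓ · (2,3)2 1/2 ✓ · (2,4)1 0/3 ✗
Row 3: (3,0)1 1/2 ✓ · (3,1)1 3/3 ✓ · (3,2)1 2/2 ✓ · (3,4)2 0/2 ✗
Row 4: (4,0)2 0/1 ✗ · (4,2)1 2/2 ✓ · (4,3)1 2/2 ✓ · (4,4)1 1/2 ✓
For instance (1,5) has only 0/2 same-type neighbors, below 3/8.

No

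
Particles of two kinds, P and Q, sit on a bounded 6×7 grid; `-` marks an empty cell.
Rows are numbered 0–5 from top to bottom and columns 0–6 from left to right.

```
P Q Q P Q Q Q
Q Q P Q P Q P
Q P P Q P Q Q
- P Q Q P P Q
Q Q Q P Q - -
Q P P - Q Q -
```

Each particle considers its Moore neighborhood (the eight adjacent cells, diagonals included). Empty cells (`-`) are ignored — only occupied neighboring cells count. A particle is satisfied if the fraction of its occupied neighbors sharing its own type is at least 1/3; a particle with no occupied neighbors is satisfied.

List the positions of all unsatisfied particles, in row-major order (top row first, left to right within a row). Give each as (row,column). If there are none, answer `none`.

(0,0), (1,4), (1,6), (3,1), (4,3), (5,1)

(0,0)P 0/3 ✗
(0,1)Q 3/5 ✓
(0,2)Q 3/5 ✓
(0,3)P 2/5 ✓
(0,4)Q 3/5 ✓
(0,5)Q 3/5 ✓
(0,6)Q 2/3 ✓
(1,0)Q 3/5 ✓
(1,1)Q 4/8 ✓
(1,2)P 3/8 ✓
(1,3)Q 3/8 ✓
(1,4)P 2/8 ✗
(1,5)Q 5/8 ✓
(1,6)P 0/5 ✗
(2,0)Q 2/4 ✓
(2,1)P 3/7 ✓
(2,2)P 3/8 ✓
(2,3)Q 3/8 ✓
(2,4)P 3/8 ✓
(2,5)Q 3/8 ✓
(2,6)Q 3/5 ✓
(3,1)P 2/7 ✗
(3,2)Q 4/8 ✓
(3,3)Q 4/8 ✓
(3,4)P 3/7 ✓
(3,5)P 2/6 ✓
(3,6)Q 2/3 ✓
(4,0)Q 2/4 ✓
(4,1)Q 4/7 ✓
(4,2)Q 3/7 ✓
(4,3)P 2/7 ✗
(4,4)Q 3/6 ✓
(5,0)Q 2/3 ✓
(5,1)P 1/5 ✗
(5,2)P 2/4 ✓
(5,4)Q 2/3 ✓
(5,5)Q 2/2 ✓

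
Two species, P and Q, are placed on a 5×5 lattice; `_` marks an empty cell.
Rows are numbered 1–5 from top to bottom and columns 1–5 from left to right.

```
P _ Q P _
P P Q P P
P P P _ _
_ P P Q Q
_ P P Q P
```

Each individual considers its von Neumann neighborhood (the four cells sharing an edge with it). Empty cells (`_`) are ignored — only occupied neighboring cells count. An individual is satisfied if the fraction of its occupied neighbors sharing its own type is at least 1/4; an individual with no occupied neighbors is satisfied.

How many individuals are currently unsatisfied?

1

Row 1: (1,1)P 1/1 ✓ · (1,3)Q 1/2 ✓ · (1,4)P 1/2 ✓
Row 2: (2,1)P 3/3 ✓ · (2,2)P 2/3 ✓ · (2,3)Q 1/4 ✓ · (2,4)P 2/3 ✓ · (2,5)P 1/1 ✓
Row 3: (3,1)P 2/2 ✓ · (3,2)P 4/4 ✓ · (3,3)P 2/3 ✓
Row 4: (4,2)P 3/3 ✓ · (4,3)P 3/4 ✓ · (4,4)Q 2/3 ✓ · (4,5)Q 1/2 ✓
Row 5: (5,2)P 2/2 ✓ · (5,3)P 2/3 ✓ · (5,4)Q 1/3 ✓ · (5,5)P 0/2 ✗
Unsatisfied: (5,5) — 1 in total.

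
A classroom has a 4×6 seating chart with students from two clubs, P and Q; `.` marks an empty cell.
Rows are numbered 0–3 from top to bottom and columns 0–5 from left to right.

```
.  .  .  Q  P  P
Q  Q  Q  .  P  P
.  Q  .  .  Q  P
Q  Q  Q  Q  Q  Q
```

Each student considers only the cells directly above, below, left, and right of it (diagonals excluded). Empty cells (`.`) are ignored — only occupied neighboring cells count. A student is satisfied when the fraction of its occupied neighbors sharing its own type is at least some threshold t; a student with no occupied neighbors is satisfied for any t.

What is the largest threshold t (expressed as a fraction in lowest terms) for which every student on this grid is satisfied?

0/1

Row 0: (0,3)Q 0/1 · (0,4)P 2/3 · (0,5)P 2/2
Row 1: (1,0)Q 1/1 · (1,1)Q 3/3 · (1,2)Q 1/1 · (1,4)P 2/3 · (1,5)P 3/3
Row 2: (2,1)Q 2/2 · (2,4)Q 1/3 · (2,5)P 1/3
Row 3: (3,0)Q 1/1 · (3,1)Q 3/3 · (3,2)Q 2/2 · (3,3)Q 2/2 · (3,4)Q 3/3 · (3,5)Q 1/2
The smallest same-type fraction is 0/1 at (0,3), which reduces to 0/1. Any threshold above that leaves this student unsatisfied.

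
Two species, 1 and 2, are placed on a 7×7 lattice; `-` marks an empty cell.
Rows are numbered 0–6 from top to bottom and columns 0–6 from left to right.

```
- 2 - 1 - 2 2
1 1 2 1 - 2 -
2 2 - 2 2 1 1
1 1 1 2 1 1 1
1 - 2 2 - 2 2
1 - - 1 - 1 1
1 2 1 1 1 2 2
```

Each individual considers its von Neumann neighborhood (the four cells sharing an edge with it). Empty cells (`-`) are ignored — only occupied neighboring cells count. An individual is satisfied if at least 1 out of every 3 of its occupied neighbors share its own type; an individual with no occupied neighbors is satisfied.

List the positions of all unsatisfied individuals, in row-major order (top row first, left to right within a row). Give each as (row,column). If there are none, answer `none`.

(0,1)2 0/1 not
(0,3)1 1/1 satisfied
(0,5)2 2/2 satisfied
(0,6)2 1/1 satisfied
(1,0)1 1/2 satisfied
(1,1)1 1/4 not
(1,2)2 0/2 not
(1,3)1 1/3 satisfied
(1,5)2 1/2 satisfied
(2,0)2 1/3 satisfied
(2,1)2 1/3 satisfied
(2,3)2 2/3 satisfied
(2,4)2 1/3 satisfied
(2,5)1 2/4 satisfied
(2,6)1 2/2 satisfied
(3,0)1 2/3 satisfied
(3,1)1 2/3 satisfied
(3,2)1 1/3 satisfied
(3,3)2 2/4 satisfied
(3,4)1 1/3 satisfied
(3,5)1 3/4 satisfied
(3,6)1 2/3 satisfied
(4,0)1 2/2 satisfied
(4,2)2 1/2 satisfied
(4,3)2 2/3 satisfied
(4,5)2 1/3 satisfied
(4,6)2 1/3 satisfied
(5,0)1 2/2 satisfied
(5,3)1 1/2 satisfied
(5,5)1 1/3 satisfied
(5,6)1 1/3 satisfied
(6,0)1 1/2 satisfied
(6,1)2 0/2 not
(6,2)1 1/2 satisfied
(6,3)1 3/3 satisfied
(6,4)1 1/2 satisfied
(6,5)2 1/3 satisfied
(6,6)2 1/2 satisfied

(0,1), (1,1), (1,2), (6,1)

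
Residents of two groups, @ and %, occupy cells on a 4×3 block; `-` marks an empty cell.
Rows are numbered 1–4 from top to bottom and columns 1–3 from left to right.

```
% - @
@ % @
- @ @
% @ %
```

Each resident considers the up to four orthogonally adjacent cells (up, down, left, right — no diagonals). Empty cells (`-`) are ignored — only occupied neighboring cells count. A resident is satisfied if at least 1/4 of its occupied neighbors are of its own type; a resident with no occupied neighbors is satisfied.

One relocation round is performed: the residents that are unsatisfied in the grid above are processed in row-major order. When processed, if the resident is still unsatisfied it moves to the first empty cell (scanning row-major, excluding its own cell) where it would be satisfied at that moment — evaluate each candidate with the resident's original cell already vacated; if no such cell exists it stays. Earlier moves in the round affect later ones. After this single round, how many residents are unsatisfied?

Initially unsatisfied (in order): (1,1), (2,1), (2,2), (4,1), (4,3).
  (1,1) → (1,2).
  (2,1) → (3,1).
  (2,2): now satisfied by earlier moves; stays.
  (4,1) → (1,1).
  (4,3) → (2,1).
Resulting grid:
% % @
% % @
@ @ @
- @ -
All satisfied now.

0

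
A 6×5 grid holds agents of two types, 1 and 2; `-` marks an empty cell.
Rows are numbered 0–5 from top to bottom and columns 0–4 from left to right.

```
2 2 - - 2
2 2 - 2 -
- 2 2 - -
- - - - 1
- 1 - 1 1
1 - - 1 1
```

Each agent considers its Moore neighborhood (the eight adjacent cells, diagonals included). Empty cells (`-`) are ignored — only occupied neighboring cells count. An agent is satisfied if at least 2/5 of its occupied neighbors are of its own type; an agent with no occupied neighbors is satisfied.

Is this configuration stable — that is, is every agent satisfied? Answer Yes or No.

Yes

(0,0)2 3/3 satisfied
(0,1)2 3/3 satisfied
(0,4)2 1/1 satisfied
(1,0)2 4/4 satisfied
(1,1)2 5/5 satisfied
(1,3)2 2/2 satisfied
(2,1)2 3/3 satisfied
(2,2)2 3/3 satisfied
(3,4)1 2/2 satisfied
(4,1)1 1/1 satisfied
(4,3)1 4/4 satisfied
(4,4)1 4/4 satisfied
(5,0)1 1/1 satisfied
(5,3)1 3/3 satisfied
(5,4)1 3/3 satisfied
All meet the threshold, so the configuration is stable.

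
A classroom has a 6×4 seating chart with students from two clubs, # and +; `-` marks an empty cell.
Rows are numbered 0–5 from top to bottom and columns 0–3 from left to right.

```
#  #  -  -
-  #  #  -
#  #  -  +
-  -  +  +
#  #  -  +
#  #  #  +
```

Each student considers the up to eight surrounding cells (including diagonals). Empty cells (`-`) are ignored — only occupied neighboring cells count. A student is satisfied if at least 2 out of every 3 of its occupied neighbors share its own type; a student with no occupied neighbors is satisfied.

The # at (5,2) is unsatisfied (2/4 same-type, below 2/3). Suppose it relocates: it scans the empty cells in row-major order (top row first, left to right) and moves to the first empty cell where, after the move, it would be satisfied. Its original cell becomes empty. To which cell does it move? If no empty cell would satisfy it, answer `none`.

Vacating (5,2). Empty cells in order:
  (0,2): 3/3 same-type → satisfied — stop here.

(0,2)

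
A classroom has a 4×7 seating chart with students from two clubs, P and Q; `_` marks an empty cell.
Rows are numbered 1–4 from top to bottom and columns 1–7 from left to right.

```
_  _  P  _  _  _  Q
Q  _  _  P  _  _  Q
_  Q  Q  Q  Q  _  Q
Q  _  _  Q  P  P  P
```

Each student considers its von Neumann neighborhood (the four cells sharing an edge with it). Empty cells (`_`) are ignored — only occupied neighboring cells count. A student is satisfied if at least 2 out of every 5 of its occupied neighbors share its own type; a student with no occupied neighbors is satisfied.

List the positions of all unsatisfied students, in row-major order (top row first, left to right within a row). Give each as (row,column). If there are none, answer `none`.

(1,3)P 0/0 satisfied
(1,7)Q 1/1 satisfied
(2,1)Q 0/0 satisfied
(2,4)P 0/1 not
(2,7)Q 2/2 satisfied
(3,2)Q 1/1 satisfied
(3,3)Q 2/2 satisfied
(3,4)Q 3/4 satisfied
(3,5)Q 1/2 satisfied
(3,7)Q 1/2 satisfied
(4,1)Q 0/0 satisfied
(4,4)Q 1/2 satisfied
(4,5)P 1/3 not
(4,6)P 2/2 satisfied
(4,7)P 1/2 satisfied

(2,4), (4,5)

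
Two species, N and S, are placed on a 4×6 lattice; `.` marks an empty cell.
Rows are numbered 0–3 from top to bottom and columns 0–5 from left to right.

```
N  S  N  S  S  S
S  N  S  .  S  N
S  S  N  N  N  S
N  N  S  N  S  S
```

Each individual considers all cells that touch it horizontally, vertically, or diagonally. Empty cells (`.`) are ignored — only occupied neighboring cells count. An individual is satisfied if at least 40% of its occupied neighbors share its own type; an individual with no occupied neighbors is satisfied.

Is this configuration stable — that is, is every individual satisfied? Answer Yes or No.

Row 0: (0,0)N 1/3 ✗ · (0,1)S 2/5 ✓ · (0,2)N 1/4 ✗ · (0,3)S 3/4 ✓ · (0,4)S 3/4 ✓ · (0,5)S 2/3 ✓
Row 1: (1,0)S 3/5 ✓ · (1,1)N 3/8 ✗ · (1,2)S 3/7 ✓ · (1,4)S 4/7 ✓ · (1,5)N 1/5 ✗
Row 2: (2,0)S 2/5 ✓ · (2,1)S 4/8 ✓ · (2,2)N 4/7 ✓ · (2,3)N 3/7 ✓ · (2,4)N 3/7 ✓ · (2,5)S 3/5 ✓
Row 3: (3,0)N 1/3 ✗ · (3,1)N 2/5 ✓ · (3,2)S 1/5 ✗ · (3,3)N 3/5 ✓ · (3,4)S 2/5 ✓ · (3,5)S 2/3 ✓
For instance (0,0) has only 1/3 same-type neighbors, below 2/5.

No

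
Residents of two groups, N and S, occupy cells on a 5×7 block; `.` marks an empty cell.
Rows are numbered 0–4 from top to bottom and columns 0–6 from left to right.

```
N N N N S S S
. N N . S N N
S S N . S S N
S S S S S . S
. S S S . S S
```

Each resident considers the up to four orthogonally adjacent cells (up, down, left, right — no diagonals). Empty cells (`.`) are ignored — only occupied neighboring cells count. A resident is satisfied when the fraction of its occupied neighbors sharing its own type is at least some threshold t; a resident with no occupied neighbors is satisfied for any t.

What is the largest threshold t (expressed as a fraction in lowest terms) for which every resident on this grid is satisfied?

1/4

Row 0: (0,0)N 1/1 · (0,1)N 3/3 · (0,2)N 3/3 · (0,3)N 1/2 · (0,4)S 2/3 · (0,5)S 2/3 · (0,6)S 1/2
Row 1: (1,1)N 2/3 · (1,2)N 3/3 · (1,4)S 2/3 · (1,5)N 1/4 · (1,6)N 2/3
Row 2: (2,0)S 2/2 · (2,1)S 2/4 · (2,2)N 1/3 · (2,4)S 3/3 · (2,5)S 1/3 · (2,6)N 1/3
Row 3: (3,0)S 2/2 · (3,1)S 4/4 · (3,2)S 3/4 · (3,3)S 3/3 · (3,4)S 2/2 · (3,6)S 1/2
Row 4: (4,1)S 2/2 · (4,2)S 3/3 · (4,3)S 2/2 · (4,5)S 1/1 · (4,6)S 2/2
The smallest same-type fraction is 1/4 at (1,5), which reduces to 1/4. Any threshold above that leaves this resident unsatisfied.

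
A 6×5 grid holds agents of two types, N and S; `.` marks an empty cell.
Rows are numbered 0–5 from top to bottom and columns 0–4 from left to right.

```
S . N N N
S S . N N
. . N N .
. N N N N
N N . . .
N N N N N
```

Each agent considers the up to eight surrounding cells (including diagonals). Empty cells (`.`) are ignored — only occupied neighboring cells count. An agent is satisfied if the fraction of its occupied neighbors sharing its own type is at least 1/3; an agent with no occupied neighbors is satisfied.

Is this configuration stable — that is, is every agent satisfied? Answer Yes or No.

Row 0: (0,0)S 2/2 ok · (0,2)N 2/3 ok · (0,3)N 4/4 ok · (0,4)N 3/3 ok
Row 1: (1,0)S 2/2 ok · (1,1)S 2/4 ok · (1,3)N 6/6 ok · (1,4)N 4/4 ok
Row 2: (2,2)N 5/6 ok · (2,3)N 6/6 ok
Row 3: (3,1)N 4/4 ok · (3,2)N 5/5 ok · (3,3)N 4/4 ok · (3,4)N 2/2 ok
Row 4: (4,0)N 4/4 ok · (4,1)N 6/6 ok
Row 5: (5,0)N 3/3 ok · (5,1)N 4/4 ok · (5,2)N 3/3 ok · (5,3)N 2/2 ok · (5,4)N 1/1 ok
All meet the threshold, so the configuration is stable.

Yes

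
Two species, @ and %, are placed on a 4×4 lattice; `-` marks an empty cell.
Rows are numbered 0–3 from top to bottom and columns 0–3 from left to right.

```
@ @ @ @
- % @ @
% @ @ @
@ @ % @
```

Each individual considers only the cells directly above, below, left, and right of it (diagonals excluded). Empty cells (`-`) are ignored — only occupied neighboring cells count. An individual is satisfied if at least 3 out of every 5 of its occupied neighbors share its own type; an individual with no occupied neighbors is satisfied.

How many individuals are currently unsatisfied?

6

(0,0)@ 1/1 satisfied
(0,1)@ 2/3 satisfied
(0,2)@ 3/3 satisfied
(0,3)@ 2/2 satisfied
(1,1)% 0/3 not
(1,2)@ 3/4 satisfied
(1,3)@ 3/3 satisfied
(2,0)% 0/2 not
(2,1)@ 2/4 not
(2,2)@ 3/4 satisfied
(2,3)@ 3/3 satisfied
(3,0)@ 1/2 not
(3,1)@ 2/3 satisfied
(3,2)% 0/3 not
(3,3)@ 1/2 not
Unsatisfied: (1,1), (2,0), (2,1), (3,0), (3,2), (3,3) — 6 in total.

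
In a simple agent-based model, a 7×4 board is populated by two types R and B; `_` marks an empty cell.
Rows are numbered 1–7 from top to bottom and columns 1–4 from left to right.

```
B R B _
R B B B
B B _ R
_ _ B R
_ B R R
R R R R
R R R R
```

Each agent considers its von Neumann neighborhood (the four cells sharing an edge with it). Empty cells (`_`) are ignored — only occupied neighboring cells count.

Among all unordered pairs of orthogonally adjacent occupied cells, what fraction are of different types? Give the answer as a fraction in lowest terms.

11/31

Scan each occupied cell's neighbors to the right and below so each pair is counted once.
From row 1: 4 unlike of 5 pairs (running 4/5).
From row 2: 3 unlike of 6 pairs (running 7/11).
From row 3: 0 unlike of 2 pairs (running 7/13).
From row 4: 2 unlike of 3 pairs (running 9/16).
From row 5: 2 unlike of 5 pairs (running 11/21).
From row 6: 0 unlike of 7 pairs (running 11/28).
From row 7: 0 unlike of 3 pairs (running 11/31).
Total adjacent occupied pairs: 31; unlike-type pairs: 11.
11/31 is already in lowest terms.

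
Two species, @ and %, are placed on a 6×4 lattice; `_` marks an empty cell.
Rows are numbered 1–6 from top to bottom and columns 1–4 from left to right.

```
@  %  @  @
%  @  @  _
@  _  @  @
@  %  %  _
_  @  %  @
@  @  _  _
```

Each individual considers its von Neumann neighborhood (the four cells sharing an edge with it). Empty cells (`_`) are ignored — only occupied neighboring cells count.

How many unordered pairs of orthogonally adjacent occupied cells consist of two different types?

Scan each occupied cell's neighbors to the right and below so each pair is counted once.
From row 1: 4 unlike of 6 pairs (running 4/6).
From row 2: 2 unlike of 4 pairs (running 6/10).
From row 3: 1 unlike of 3 pairs (running 7/13).
From row 4: 2 unlike of 4 pairs (running 9/17).
From row 5: 2 unlike of 3 pairs (running 11/20).
From row 6: 0 unlike of 1 pairs (running 11/21).
Total adjacent occupied pairs: 21; unlike-type pairs: 11.

11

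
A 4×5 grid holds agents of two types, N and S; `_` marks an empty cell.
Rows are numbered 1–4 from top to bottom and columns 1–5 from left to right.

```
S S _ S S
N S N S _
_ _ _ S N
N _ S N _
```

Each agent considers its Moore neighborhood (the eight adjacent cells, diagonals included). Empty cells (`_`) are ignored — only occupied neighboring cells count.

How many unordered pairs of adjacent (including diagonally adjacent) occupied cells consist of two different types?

Scan each occupied cell's neighbors to the right and below (and the two forward diagonals) so each pair is counted once.
From row 1: 4 unlike of 10 pairs (running 4/10).
From row 2: 5 unlike of 6 pairs (running 9/16).
From row 3: 2 unlike of 4 pairs (running 11/20).
From row 4: 1 unlike of 1 pairs (running 12/21).
Total adjacent occupied pairs: 21; unlike-type pairs: 12.

12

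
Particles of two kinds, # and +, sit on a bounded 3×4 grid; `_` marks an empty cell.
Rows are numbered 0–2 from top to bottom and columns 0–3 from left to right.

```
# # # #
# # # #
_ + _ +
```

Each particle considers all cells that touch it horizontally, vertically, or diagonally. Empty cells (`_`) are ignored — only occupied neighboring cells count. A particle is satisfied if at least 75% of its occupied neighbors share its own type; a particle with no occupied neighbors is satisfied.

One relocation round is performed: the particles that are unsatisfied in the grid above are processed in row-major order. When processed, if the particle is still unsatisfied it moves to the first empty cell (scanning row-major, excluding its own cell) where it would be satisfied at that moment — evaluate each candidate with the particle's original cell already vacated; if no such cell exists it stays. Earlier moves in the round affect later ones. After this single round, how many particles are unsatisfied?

Initially unsatisfied (in order): (1,2), (2,1), (2,3).
  (1,2): no empty cell satisfies it; stays.
  (2,1): no empty cell satisfies it; stays.
  (2,3): no empty cell satisfies it; stays.
Resulting grid:
# # # #
# # # #
_ + _ +
Unsatisfied now: (1,2), (2,1), (2,3).

3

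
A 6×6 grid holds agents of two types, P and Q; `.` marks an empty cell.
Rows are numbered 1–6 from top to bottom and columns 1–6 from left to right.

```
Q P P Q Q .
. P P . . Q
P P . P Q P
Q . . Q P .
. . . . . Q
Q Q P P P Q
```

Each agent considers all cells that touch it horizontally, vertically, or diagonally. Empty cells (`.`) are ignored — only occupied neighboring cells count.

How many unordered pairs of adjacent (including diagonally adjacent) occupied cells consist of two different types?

16

Scan each occupied cell's neighbors to the right and below (and the two forward diagonals) so each pair is counted once.
Row 1: Q(1,1)–P(1,2)≠ Q(1,1)–P(2,2)≠ P(1,2)–P(1,3)= P(1,2)–P(2,2)= P(1,2)–P(2,3)= P(1,3)–Q(1,4)≠ P(1,3)–P(2,3)= P(1,3)–P(2,2)= Q(1,4)–Q(1,5)= Q(1,4)–P(2,3)≠ Q(1,5)–Q(2,6)=  → 4/11 unlike.
Row 2: P(2,2)–P(2,3)= P(2,2)–P(3,2)= P(2,2)–P(3,1)= P(2,3)–P(3,4)= P(2,3)–P(3,2)= Q(2,6)–P(3,6)≠ Q(2,6)–Q(3,5)=  → 1/7 unlike.
Row 3: P(3,1)–P(3,2)= P(3,1)–Q(4,1)≠ P(3,2)–Q(4,1)≠ P(3,4)–Q(3,5)≠ P(3,4)–Q(4,4)≠ P(3,4)–P(4,5)= Q(3,5)–P(3,6)≠ Q(3,5)–P(4,5)≠ Q(3,5)–Q(4,4)= P(3,6)–P(4,5)=  → 6/10 unlike.
Row 4: Q(4,4)–P(4,5)≠ P(4,5)–Q(5,6)≠  → 2/2 unlike.
Row 5: Q(5,6)–Q(6,6)= Q(5,6)–P(6,5)≠  → 1/2 unlike.
Row 6: Q(6,1)–Q(6,2)= Q(6,2)–P(6,3)≠ P(6,3)–P(6,4)= P(6,4)–P(6,5)= P(6,5)–Q(6,6)≠  → 2/5 unlike.
Total adjacent occupied pairs: 37; unlike-type pairs: 16.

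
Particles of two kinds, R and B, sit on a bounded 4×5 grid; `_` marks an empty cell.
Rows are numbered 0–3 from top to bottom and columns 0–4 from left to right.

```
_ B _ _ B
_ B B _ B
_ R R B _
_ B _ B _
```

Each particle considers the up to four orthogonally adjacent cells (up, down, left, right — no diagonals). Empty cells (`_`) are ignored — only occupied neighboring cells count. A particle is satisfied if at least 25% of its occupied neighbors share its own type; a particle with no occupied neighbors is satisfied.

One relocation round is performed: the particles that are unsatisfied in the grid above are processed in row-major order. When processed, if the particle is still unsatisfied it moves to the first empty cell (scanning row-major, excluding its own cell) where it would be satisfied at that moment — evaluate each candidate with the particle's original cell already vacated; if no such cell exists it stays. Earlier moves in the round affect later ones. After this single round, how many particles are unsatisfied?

0

Initially unsatisfied (in order): (3,1).
  (3,1) → (0,0).
Resulting grid:
B B _ _ B
_ B B _ B
_ R R B _
_ _ _ B _
All satisfied now.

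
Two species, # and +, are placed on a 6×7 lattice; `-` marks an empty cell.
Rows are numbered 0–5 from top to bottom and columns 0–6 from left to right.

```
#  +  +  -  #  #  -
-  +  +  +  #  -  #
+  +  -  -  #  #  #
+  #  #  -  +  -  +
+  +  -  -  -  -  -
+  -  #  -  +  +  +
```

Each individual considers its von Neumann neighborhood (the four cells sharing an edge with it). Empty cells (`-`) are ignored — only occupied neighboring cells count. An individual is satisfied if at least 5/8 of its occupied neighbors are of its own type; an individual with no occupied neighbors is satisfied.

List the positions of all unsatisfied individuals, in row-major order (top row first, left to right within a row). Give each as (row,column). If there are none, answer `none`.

(0,0)# 0/1 not
(0,1)+ 2/3 satisfied
(0,2)+ 2/2 satisfied
(0,4)# 2/2 satisfied
(0,5)# 1/1 satisfied
(1,1)+ 3/3 satisfied
(1,2)+ 3/3 satisfied
(1,3)+ 1/2 not
(1,4)# 2/3 satisfied
(1,6)# 1/1 satisfied
(2,0)+ 2/2 satisfied
(2,1)+ 2/3 satisfied
(2,4)# 2/3 satisfied
(2,5)# 2/2 satisfied
(2,6)# 2/3 satisfied
(3,0)+ 2/3 satisfied
(3,1)# 1/4 not
(3,2)# 1/1 satisfied
(3,4)+ 0/1 not
(3,6)+ 0/1 not
(4,0)+ 3/3 satisfied
(4,1)+ 1/2 not
(5,0)+ 1/1 satisfied
(5,2)# 0/0 satisfied
(5,4)+ 1/1 satisfied
(5,5)+ 2/2 satisfied
(5,6)+ 1/1 satisfied

(0,0), (1,3), (3,1), (3,4), (3,6), (4,1)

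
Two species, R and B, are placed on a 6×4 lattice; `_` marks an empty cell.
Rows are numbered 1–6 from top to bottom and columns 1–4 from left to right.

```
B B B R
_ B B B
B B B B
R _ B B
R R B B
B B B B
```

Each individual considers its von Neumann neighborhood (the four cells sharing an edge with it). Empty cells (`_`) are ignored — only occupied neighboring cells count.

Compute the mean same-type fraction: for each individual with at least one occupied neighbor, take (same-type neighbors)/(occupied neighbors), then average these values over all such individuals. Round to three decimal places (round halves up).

(1,1)B 1/1
(1,2)B 3/3
(1,3)B 2/3
(1,4)R 0/2
(2,2)B 3/3
(2,3)B 4/4
(2,4)B 2/3
(3,1)B 1/2
(3,2)B 3/3
(3,3)B 4/4
(3,4)B 3/3
(4,1)R 1/2
(4,3)B 3/3
(4,4)B 3/3
(5,1)R 2/3
(5,2)R 1/3
(5,3)B 3/4
(5,4)B 3/3
(6,1)B 1/2
(6,2)B 2/3
(6,3)B 3/3
(6,4)B 2/2
Sum over 22 individuals: 1/1 + 3/3 + 2/3 + 0/2 + 3/3 + 4/4 + 2/3 + 1/2 + 3/3 + 4/4 + 3/3 + 1/2 + 3/3 + 3/3 + 2/3 + 1/3 + 3/4 + 3/3 + 1/2 + 2/3 + 3/3 + 2/2 = 69/4; mean = 69/4 ÷ 22 = 69/88 = 0.784090… → 0.784.

0.784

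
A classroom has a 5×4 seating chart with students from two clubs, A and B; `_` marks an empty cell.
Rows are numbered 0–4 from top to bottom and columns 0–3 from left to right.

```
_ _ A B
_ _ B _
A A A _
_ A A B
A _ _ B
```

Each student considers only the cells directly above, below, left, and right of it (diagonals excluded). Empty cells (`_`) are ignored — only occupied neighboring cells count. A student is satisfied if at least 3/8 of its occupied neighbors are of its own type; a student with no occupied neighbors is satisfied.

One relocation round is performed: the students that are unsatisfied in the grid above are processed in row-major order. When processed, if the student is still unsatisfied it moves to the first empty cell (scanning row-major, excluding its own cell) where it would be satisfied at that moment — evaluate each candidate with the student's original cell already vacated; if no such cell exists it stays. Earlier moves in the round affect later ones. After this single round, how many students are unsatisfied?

Initially unsatisfied (in order): (0,2), (0,3), (1,2).
  (0,2) → (0,0).
  (0,3): now satisfied by earlier moves; stays.
  (1,2) → (0,2).
Resulting grid:
A _ B B
_ _ _ _
A A A _
_ A A B
A _ _ B
All satisfied now.

0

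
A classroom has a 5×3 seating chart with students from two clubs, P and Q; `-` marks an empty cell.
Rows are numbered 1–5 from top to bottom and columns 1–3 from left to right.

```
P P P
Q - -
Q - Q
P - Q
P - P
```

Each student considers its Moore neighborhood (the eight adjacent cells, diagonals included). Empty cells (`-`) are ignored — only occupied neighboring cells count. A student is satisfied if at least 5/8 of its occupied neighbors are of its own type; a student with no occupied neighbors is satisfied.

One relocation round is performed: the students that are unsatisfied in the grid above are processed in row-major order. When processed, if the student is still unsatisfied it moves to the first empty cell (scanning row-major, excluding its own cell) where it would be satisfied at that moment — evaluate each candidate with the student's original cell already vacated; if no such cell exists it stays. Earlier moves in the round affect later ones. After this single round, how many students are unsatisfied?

2

Initially unsatisfied (in order): (1,1), (2,1), (3,1), (4,1), (4,3), (5,3).
  (1,1) → (2,3).
  (2,1): no empty cell satisfies it; stays.
  (3,1): no empty cell satisfies it; stays.
  (4,1) → (5,2).
  (4,3) → (3,2).
  (5,3): now satisfied by earlier moves; stays.
Resulting grid:
- P P
Q - P
Q Q Q
- - -
P P P
Unsatisfied now: (2,3), (3,3).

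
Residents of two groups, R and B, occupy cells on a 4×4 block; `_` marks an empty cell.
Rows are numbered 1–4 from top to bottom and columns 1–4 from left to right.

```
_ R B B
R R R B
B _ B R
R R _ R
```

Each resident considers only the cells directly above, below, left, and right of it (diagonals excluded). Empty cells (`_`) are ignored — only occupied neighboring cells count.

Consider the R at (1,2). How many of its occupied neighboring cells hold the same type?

1

Occupied neighbors of (1,2): (2,2)=R, (1,3)=B.
Same type (R): 1 of 2.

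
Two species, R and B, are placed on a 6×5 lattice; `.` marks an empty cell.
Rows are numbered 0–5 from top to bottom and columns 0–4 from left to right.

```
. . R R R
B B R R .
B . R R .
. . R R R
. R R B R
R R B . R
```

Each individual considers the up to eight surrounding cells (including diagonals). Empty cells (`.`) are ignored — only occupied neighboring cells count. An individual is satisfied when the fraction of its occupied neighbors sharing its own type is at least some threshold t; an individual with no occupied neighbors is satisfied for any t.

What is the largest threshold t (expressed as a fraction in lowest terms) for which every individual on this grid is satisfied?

1/7

Row 0: (0,2)R 3/4 · (0,3)R 4/4 · (0,4)R 2/2
Row 1: (1,0)B 2/2 · (1,1)B 2/5 · (1,2)R 5/6 · (1,3)R 6/6
Row 2: (2,0)B 2/2 · (2,2)R 5/6 · (2,3)R 6/6
Row 3: (3,2)R 5/6 · (3,3)R 6/7 · (3,4)R 3/4
Row 4: (4,1)R 4/5 · (4,2)R 4/6 · (4,3)B 1/7 · (4,4)R 3/4
Row 5: (5,0)R 2/2 · (5,1)R 3/4 · (5,2)B 1/4 · (5,4)R 1/2
The smallest same-type fraction is 1/7 at (4,3), which reduces to 1/7. Any threshold above that leaves this individual unsatisfied.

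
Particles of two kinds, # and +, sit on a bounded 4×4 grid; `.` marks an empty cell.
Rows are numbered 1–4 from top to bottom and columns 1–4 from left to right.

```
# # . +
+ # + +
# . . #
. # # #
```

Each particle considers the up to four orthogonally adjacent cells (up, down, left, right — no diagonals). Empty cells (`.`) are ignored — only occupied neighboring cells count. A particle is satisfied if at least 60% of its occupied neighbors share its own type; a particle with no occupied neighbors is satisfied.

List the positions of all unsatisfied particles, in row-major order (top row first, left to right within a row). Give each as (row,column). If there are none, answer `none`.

(1,1), (2,1), (2,2), (2,3), (3,1), (3,4)

(1,1)# 1/2 not
(1,2)# 2/2 satisfied
(1,4)+ 1/1 satisfied
(2,1)+ 0/3 not
(2,2)# 1/3 not
(2,3)+ 1/2 not
(2,4)+ 2/3 satisfied
(3,1)# 0/1 not
(3,4)# 1/2 not
(4,2)# 1/1 satisfied
(4,3)# 2/2 satisfied
(4,4)# 2/2 satisfied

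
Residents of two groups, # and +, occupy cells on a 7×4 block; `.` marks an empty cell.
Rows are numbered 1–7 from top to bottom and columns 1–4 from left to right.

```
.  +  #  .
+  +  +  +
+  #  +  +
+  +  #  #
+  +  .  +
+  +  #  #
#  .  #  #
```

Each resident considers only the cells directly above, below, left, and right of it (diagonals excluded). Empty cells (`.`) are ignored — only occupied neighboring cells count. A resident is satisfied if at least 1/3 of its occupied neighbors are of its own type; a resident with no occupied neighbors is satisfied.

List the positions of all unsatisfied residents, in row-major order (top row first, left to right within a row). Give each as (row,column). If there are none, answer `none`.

(1,2)+ 1/2 ✓
(1,3)# 0/2 ✗
(2,1)+ 2/2 ✓
(2,2)+ 3/4 ✓
(2,3)+ 3/4 ✓
(2,4)+ 2/2 ✓
(3,1)+ 2/3 ✓
(3,2)# 0/4 ✗
(3,3)+ 2/4 ✓
(3,4)+ 2/3 ✓
(4,1)+ 3/3 ✓
(4,2)+ 2/4 ✓
(4,3)# 1/3 ✓
(4,4)# 1/3 ✓
(5,1)+ 3/3 ✓
(5,2)+ 3/3 ✓
(5,4)+ 0/2 ✗
(6,1)+ 2/3 ✓
(6,2)+ 2/3 ✓
(6,3)# 2/3 ✓
(6,4)# 2/3 ✓
(7,1)# 0/1 ✗
(7,3)# 2/2 ✓
(7,4)# 2/2 ✓

(1,3), (3,2), (5,4), (7,1)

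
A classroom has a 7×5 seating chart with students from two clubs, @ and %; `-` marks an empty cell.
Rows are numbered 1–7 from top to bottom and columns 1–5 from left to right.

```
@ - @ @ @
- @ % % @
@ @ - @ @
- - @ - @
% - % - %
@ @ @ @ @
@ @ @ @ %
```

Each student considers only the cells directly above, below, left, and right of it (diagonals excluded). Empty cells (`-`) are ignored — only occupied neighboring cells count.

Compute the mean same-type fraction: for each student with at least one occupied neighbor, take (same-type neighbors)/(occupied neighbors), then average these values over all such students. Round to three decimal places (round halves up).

0.590

Row 1: (1,1)@ — no occupied neighbors · (1,3)@ 1/2 · (1,4)@ 2/3 · (1,5)@ 2/2
Row 2: (2,2)@ 1/2 · (2,3)% 1/3 · (2,4)% 1/4 · (2,5)@ 2/3
Row 3: (3,1)@ 1/1 · (3,2)@ 2/2 · (3,4)@ 1/2 · (3,5)@ 3/3
Row 4: (4,3)@ 0/1 · (4,5)@ 1/2
Row 5: (5,1)% 0/1 · (5,3)% 0/2 · (5,5)% 0/2
Row 6: (6,1)@ 2/3 · (6,2)@ 3/3 · (6,3)@ 3/4 · (6,4)@ 3/3 · (6,5)@ 1/3
Row 7: (7,1)@ 2/2 · (7,2)@ 3/3 · (7,3)@ 3/3 · (7,4)@ 2/3 · (7,5)% 0/2
Sum over 26 students: 1/2 + 2/3 + 2/2 + 1/2 + 1/3 + 1/4 + 2/3 + 1/1 + 2/2 + 1/2 + 3/3 + 0/1 + 1/2 + 0/1 + 0/2 + 0/2 + 2/3 + 3/3 + 3/4 + 3/3 + 1/3 + 2/2 + 3/3 + 3/3 + 2/3 + 0/2 = 46/3; mean = 46/3 ÷ 26 = 23/39 = 0.589743… → 0.590.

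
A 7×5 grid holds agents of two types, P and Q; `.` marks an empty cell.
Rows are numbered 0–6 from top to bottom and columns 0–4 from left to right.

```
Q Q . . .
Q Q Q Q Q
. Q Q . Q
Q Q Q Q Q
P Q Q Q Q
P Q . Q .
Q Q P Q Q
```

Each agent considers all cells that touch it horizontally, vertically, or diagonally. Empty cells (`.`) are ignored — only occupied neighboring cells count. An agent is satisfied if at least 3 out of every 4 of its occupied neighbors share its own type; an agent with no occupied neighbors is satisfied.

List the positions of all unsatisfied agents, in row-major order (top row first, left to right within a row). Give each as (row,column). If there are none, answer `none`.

Row 0: (0,0)Q 3/3 satisfied · (0,1)Q 4/4 satisfied
Row 1: (1,0)Q 4/4 satisfied · (1,1)Q 6/6 satisfied · (1,2)Q 5/5 satisfied · (1,3)Q 4/4 satisfied · (1,4)Q 2/2 satisfied
Row 2: (2,1)Q 7/7 satisfied · (2,2)Q 7/7 satisfied · (2,4)Q 4/4 satisfied
Row 3: (3,0)Q 3/4 satisfied · (3,1)Q 6/7 satisfied · (3,2)Q 7/7 satisfied · (3,3)Q 7/7 satisfied · (3,4)Q 4/4 satisfied
Row 4: (4,0)P 1/5 not · (4,1)Q 5/7 not · (4,2)Q 7/7 satisfied · (4,3)Q 6/6 satisfied · (4,4)Q 4/4 satisfied
Row 5: (5,0)P 1/5 not · (5,1)Q 4/7 not · (5,3)Q 5/6 satisfied
Row 6: (6,0)Q 2/3 not · (6,1)Q 2/4 not · (6,2)P 0/4 not · (6,3)Q 2/3 not · (6,4)Q 2/2 satisfied

(4,0), (4,1), (5,0), (5,1), (6,0), (6,1), (6,2), (6,3)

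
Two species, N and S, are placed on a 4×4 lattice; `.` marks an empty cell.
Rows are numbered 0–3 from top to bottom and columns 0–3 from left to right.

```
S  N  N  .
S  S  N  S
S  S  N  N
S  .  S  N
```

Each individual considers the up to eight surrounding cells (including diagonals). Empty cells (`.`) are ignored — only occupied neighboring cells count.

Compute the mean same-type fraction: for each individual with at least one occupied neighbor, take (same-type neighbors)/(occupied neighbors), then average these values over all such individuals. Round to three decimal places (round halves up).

0.578

Row 0: (0,0)S 2/3 · (0,1)N 2/5 · (0,2)N 2/4
Row 1: (1,0)S 4/5 · (1,1)S 4/8 · (1,2)N 4/7 · (1,3)S 0/4
Row 2: (2,0)S 4/4 · (2,1)S 5/7 · (2,2)N 3/7 · (2,3)N 3/5
Row 3: (3,0)S 2/2 · (3,2)S 1/4 · (3,3)N 2/3
Sum over 14 individuals: 2/3 + 2/5 + 2/4 + 4/5 + 4/8 + 4/7 + 0/4 + 4/4 + 5/7 + 3/7 + 3/5 + 2/2 + 1/4 + 2/3 = 3401/420; mean = 3401/420 ÷ 14 = 3401/5880 = 0.578401… → 0.578.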